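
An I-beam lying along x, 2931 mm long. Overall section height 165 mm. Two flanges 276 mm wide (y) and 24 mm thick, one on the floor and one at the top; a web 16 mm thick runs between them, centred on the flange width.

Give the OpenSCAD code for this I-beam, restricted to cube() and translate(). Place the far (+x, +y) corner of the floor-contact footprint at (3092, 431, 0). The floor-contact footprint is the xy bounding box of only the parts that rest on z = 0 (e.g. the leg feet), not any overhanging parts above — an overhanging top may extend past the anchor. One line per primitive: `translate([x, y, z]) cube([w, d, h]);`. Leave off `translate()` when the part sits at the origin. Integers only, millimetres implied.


translate([161, 155, 0]) cube([2931, 276, 24]);
translate([161, 285, 24]) cube([2931, 16, 117]);
translate([161, 155, 141]) cube([2931, 276, 24]);


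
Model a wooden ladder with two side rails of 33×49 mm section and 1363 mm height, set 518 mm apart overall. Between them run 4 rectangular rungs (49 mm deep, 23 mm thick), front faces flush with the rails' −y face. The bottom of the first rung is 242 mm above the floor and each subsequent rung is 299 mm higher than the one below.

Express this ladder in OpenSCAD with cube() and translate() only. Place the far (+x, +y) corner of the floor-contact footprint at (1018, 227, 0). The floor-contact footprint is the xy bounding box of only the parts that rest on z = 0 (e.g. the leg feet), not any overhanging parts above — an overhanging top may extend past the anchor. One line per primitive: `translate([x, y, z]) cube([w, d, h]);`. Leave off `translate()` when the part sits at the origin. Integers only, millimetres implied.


// rung span = 518 - 2*33 = 452
// rung[k] z = 242 + k*299
translate([500, 178, 0]) cube([33, 49, 1363]);
translate([985, 178, 0]) cube([33, 49, 1363]);
translate([533, 178, 242]) cube([452, 49, 23]);
translate([533, 178, 541]) cube([452, 49, 23]);
translate([533, 178, 840]) cube([452, 49, 23]);
translate([533, 178, 1139]) cube([452, 49, 23]);


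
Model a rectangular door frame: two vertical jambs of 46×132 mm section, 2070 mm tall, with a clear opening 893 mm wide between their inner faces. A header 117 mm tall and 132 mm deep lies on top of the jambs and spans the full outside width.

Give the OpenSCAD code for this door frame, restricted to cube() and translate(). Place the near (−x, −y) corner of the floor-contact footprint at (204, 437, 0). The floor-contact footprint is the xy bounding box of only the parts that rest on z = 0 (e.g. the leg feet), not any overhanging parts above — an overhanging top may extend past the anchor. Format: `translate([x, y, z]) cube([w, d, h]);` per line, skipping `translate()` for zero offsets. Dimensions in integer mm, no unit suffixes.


translate([204, 437, 0]) cube([46, 132, 2070]);
translate([1143, 437, 0]) cube([46, 132, 2070]);
translate([204, 437, 2070]) cube([985, 132, 117]);


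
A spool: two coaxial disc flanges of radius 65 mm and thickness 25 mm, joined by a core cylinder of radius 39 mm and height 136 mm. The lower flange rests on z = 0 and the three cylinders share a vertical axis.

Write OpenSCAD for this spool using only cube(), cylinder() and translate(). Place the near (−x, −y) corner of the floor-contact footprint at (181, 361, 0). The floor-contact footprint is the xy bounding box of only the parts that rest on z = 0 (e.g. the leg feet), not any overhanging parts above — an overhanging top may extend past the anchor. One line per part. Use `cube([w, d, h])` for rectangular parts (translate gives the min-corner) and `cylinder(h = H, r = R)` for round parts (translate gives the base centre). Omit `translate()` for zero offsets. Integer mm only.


translate([246, 426, 0]) cylinder(h = 25, r = 65);
translate([246, 426, 25]) cylinder(h = 136, r = 39);
translate([246, 426, 161]) cylinder(h = 25, r = 65);


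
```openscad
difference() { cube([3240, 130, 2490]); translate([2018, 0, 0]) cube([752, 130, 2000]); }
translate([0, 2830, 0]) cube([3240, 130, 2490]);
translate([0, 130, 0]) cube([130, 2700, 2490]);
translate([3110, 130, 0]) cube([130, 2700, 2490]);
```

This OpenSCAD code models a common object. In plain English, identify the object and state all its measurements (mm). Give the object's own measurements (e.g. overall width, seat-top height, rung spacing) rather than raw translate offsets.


A single room: four walls, each 2490 mm tall and 130 mm thick, enclosing an outside footprint 3240×2960 mm (x × y), no floor or roof. The front and back walls (−y and +y sides) run the full x-width; the side walls fit between their inner faces. A door opening 752 mm wide and 2000 mm tall is cut through the front wall from the floor up, its −x edge 2018 mm from the wall's −x end.


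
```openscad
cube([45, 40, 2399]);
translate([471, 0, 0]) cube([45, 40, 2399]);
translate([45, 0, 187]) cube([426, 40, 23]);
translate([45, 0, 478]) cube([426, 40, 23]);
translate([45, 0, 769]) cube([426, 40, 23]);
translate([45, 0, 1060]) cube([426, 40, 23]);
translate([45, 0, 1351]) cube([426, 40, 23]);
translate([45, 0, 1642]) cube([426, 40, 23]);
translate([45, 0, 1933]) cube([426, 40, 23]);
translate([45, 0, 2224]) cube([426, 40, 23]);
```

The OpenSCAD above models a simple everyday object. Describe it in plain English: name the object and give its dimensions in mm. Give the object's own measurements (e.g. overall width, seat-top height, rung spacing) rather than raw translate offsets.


A straight ladder. Two 45×40 mm vertical rails, 2399 mm tall, stand 516 mm apart (outside-to-outside) with their front faces coplanar on the −y side. 8 rungs, each 40 mm deep and 23 mm tall, span between the inner faces of the rails, front faces flush with the rails. The lowest rung's underside is at z = 187 mm and rungs are spaced 291 mm apart (underside to underside).


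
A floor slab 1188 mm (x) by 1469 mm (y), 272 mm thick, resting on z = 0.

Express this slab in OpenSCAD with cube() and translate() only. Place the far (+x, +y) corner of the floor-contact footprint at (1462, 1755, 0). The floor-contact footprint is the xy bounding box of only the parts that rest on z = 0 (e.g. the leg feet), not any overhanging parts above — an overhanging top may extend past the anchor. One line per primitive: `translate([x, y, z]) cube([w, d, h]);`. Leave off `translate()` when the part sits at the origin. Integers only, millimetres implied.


translate([274, 286, 0]) cube([1188, 1469, 272]);


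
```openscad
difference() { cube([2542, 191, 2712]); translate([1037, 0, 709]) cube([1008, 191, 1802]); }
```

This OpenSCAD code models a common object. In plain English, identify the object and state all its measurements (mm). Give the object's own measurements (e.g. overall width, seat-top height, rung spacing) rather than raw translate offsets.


A wall 2542 mm long (x), 191 mm thick (y), 2712 mm tall, with a rectangular window opening cut through it. The opening is 1008 mm wide and 1802 mm tall; its sill is at z = 709 mm and its near (−x) edge is 1037 mm from the wall's −x end. The opening passes through the full wall thickness.


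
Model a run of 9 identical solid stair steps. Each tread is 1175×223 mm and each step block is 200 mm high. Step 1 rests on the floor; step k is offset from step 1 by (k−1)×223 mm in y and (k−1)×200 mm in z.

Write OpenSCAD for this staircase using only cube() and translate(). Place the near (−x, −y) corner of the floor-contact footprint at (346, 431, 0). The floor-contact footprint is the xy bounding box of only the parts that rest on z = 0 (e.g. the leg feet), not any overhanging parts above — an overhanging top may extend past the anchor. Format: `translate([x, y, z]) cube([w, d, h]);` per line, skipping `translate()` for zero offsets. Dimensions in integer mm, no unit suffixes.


translate([346, 431, 0]) cube([1175, 223, 200]);
translate([346, 654, 200]) cube([1175, 223, 200]);
translate([346, 877, 400]) cube([1175, 223, 200]);
translate([346, 1100, 600]) cube([1175, 223, 200]);
translate([346, 1323, 800]) cube([1175, 223, 200]);
translate([346, 1546, 1000]) cube([1175, 223, 200]);
translate([346, 1769, 1200]) cube([1175, 223, 200]);
translate([346, 1992, 1400]) cube([1175, 223, 200]);
translate([346, 2215, 1600]) cube([1175, 223, 200]);


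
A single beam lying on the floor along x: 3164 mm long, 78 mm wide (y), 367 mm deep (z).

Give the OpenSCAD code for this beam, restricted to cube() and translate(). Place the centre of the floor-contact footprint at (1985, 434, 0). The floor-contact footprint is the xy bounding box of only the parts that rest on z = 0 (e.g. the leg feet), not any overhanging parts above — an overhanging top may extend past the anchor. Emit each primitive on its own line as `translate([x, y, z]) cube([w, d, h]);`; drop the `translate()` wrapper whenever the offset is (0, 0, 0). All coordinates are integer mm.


translate([403, 395, 0]) cube([3164, 78, 367]);


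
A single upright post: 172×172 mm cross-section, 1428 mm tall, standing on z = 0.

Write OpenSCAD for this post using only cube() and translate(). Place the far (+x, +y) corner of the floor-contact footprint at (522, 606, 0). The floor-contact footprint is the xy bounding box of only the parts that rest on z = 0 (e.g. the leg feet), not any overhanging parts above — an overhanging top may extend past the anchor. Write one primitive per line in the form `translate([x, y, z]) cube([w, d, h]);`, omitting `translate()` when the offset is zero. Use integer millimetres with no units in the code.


translate([350, 434, 0]) cube([172, 172, 1428]);


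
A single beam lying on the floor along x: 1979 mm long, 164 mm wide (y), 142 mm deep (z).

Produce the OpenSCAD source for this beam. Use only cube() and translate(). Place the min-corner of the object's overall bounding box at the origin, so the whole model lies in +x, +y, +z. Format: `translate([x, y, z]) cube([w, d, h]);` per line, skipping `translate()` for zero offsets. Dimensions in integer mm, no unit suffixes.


cube([1979, 164, 142]);


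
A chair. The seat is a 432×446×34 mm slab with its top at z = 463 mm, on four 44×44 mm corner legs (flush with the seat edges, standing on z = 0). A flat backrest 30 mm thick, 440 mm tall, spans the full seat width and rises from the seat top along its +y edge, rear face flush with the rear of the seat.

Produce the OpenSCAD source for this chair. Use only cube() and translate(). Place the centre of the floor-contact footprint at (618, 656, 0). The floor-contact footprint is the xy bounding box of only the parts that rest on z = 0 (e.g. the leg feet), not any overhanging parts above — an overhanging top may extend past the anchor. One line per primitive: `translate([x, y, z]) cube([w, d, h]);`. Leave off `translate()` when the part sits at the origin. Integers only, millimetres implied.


// leg_h = 463 - 34 = 429
translate([402, 433, 429]) cube([432, 446, 34]);
translate([402, 433, 0]) cube([44, 44, 429]);
translate([790, 433, 0]) cube([44, 44, 429]);
translate([402, 835, 0]) cube([44, 44, 429]);
translate([790, 835, 0]) cube([44, 44, 429]);
translate([402, 849, 463]) cube([432, 30, 440]);


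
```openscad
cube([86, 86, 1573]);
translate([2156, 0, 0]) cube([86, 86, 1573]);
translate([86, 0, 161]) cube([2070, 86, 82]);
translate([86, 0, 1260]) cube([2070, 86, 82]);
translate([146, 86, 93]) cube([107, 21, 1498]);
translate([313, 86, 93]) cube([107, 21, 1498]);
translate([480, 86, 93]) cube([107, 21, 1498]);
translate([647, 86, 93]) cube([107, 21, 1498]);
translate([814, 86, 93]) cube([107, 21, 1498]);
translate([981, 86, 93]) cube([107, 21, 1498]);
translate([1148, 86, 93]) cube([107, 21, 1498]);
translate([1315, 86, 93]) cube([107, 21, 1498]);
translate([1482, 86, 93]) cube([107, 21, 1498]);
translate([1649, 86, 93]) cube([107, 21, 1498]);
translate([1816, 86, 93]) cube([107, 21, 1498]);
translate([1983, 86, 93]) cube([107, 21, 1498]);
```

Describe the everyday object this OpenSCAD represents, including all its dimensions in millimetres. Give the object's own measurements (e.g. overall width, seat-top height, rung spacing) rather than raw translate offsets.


A fence section. Two 86×86 mm posts, 1573 mm tall, stand on the floor with a clear span of 2070 mm between their inner faces. Two horizontal rails of 86×82 mm section span the gap between the posts with their undersides at z = 161 mm and z = 1260 mm, flush with the posts' −y face. 12 pickets, each 107 mm wide, 21 mm thick and 1498 mm tall, are fixed to the +y face of the rails with their bottoms at z = 93 mm, spaced across the span with a 60 mm gap after the −x post and between neighbouring pickets, with 66 mm left before the +x post.


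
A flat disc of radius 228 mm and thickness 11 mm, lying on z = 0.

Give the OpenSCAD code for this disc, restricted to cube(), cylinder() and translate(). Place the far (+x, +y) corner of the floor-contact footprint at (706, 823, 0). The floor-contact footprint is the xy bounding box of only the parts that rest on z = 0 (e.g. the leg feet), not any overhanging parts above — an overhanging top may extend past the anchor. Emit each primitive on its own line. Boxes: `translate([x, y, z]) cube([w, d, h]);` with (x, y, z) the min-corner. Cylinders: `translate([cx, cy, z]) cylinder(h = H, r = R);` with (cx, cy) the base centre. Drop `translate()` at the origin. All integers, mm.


translate([478, 595, 0]) cylinder(h = 11, r = 228);


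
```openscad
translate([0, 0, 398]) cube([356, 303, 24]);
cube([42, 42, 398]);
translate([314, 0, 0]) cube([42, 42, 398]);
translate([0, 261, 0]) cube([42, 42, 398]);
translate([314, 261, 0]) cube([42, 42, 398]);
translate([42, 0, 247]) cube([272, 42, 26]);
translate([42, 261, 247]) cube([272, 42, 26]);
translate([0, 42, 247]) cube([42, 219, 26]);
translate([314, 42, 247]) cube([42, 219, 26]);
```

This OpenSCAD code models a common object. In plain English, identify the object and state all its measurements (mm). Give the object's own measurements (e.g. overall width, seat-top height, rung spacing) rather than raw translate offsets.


A four-legged stool. The seat is a 356×303×24 mm slab whose top surface is at z = 422 mm; four square legs, each 42×42 mm in cross-section, run from the floor (z = 0) to the underside of the seat, each flush with a corner of the seat. Four stretchers, 42 mm wide and 26 mm tall, connect adjacent legs with their undersides at z = 247 mm, each running between the inner faces of the legs it joins and aligned with the legs' outer faces on the other axis.


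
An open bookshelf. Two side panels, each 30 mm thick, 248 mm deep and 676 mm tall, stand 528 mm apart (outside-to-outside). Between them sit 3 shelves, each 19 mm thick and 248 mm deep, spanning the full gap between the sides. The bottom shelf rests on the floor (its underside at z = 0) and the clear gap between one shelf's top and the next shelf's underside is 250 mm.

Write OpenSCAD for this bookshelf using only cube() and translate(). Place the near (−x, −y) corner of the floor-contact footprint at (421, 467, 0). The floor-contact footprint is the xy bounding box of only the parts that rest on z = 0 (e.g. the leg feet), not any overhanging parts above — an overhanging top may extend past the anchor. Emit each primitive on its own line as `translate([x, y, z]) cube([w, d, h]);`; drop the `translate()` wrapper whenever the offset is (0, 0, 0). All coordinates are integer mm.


translate([421, 467, 0]) cube([30, 248, 676]);
translate([919, 467, 0]) cube([30, 248, 676]);
translate([451, 467, 0]) cube([468, 248, 19]);
translate([451, 467, 269]) cube([468, 248, 19]);
translate([451, 467, 538]) cube([468, 248, 19]);


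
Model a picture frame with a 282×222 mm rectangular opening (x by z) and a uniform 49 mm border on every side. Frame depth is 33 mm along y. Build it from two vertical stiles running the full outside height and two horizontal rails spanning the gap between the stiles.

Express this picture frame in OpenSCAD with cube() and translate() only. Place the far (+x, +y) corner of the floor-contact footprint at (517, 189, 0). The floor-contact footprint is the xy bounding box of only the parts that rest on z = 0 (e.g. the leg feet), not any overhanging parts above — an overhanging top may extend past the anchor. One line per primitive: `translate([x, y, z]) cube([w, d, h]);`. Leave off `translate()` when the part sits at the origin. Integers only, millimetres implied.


translate([137, 156, 0]) cube([49, 33, 320]);
translate([468, 156, 0]) cube([49, 33, 320]);
translate([186, 156, 0]) cube([282, 33, 49]);
translate([186, 156, 271]) cube([282, 33, 49]);


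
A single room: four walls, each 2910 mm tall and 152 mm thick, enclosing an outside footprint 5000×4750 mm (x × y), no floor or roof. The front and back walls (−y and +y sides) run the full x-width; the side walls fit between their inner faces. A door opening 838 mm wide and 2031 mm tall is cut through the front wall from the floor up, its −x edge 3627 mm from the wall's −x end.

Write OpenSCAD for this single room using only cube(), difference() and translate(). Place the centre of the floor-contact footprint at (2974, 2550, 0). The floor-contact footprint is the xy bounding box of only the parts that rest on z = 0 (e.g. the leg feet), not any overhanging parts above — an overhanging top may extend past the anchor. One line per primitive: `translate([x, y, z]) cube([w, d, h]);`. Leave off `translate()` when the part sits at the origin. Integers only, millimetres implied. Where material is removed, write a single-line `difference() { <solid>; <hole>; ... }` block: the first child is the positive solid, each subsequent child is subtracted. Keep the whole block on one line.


difference() { translate([474, 175, 0]) cube([5000, 152, 2910]); translate([4101, 175, 0]) cube([838, 152, 2031]); }
translate([474, 4773, 0]) cube([5000, 152, 2910]);
translate([474, 327, 0]) cube([152, 4446, 2910]);
translate([5322, 327, 0]) cube([152, 4446, 2910]);


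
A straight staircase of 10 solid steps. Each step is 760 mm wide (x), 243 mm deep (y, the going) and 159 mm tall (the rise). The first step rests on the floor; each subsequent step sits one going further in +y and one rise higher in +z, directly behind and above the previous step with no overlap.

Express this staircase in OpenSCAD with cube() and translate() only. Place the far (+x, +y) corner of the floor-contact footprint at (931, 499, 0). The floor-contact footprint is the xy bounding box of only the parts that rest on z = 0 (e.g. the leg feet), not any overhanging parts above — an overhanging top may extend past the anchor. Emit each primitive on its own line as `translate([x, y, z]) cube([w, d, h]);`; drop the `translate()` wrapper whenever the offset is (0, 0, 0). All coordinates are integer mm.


translate([171, 256, 0]) cube([760, 243, 159]);
translate([171, 499, 159]) cube([760, 243, 159]);
translate([171, 742, 318]) cube([760, 243, 159]);
translate([171, 985, 477]) cube([760, 243, 159]);
translate([171, 1228, 636]) cube([760, 243, 159]);
translate([171, 1471, 795]) cube([760, 243, 159]);
translate([171, 1714, 954]) cube([760, 243, 159]);
translate([171, 1957, 1113]) cube([760, 243, 159]);
translate([171, 2200, 1272]) cube([760, 243, 159]);
translate([171, 2443, 1431]) cube([760, 243, 159]);


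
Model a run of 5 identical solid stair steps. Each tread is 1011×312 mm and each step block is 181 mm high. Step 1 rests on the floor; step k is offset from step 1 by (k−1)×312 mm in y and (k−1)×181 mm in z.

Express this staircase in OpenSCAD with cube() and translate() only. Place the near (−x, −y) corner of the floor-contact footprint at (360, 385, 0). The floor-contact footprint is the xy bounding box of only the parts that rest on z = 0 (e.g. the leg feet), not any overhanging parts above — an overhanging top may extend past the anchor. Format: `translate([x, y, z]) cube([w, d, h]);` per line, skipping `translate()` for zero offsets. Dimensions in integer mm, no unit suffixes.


translate([360, 385, 0]) cube([1011, 312, 181]);
translate([360, 697, 181]) cube([1011, 312, 181]);
translate([360, 1009, 362]) cube([1011, 312, 181]);
translate([360, 1321, 543]) cube([1011, 312, 181]);
translate([360, 1633, 724]) cube([1011, 312, 181]);


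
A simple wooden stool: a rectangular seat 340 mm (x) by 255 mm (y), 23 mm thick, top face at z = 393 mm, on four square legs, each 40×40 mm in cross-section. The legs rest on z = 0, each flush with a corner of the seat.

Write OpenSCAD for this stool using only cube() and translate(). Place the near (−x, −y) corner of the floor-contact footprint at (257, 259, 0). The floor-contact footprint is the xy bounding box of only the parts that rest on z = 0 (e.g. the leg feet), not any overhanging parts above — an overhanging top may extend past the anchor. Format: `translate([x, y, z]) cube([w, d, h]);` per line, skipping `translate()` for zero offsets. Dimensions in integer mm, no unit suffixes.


// leg_h = 393 - 23 = 370
translate([257, 259, 370]) cube([340, 255, 23]);
translate([257, 259, 0]) cube([40, 40, 370]);
translate([557, 259, 0]) cube([40, 40, 370]);
translate([257, 474, 0]) cube([40, 40, 370]);
translate([557, 474, 0]) cube([40, 40, 370]);


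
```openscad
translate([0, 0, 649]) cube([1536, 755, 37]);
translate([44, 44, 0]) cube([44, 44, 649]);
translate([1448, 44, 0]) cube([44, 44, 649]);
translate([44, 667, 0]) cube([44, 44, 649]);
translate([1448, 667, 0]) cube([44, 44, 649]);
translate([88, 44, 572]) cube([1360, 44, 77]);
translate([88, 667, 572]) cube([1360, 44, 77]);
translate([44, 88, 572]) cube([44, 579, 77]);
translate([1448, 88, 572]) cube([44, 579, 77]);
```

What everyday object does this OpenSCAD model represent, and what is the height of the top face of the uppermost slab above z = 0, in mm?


A table. The table height is 686 mm.

A 1536×755×37 slab sits at z = 649 on four 44 mm square posts — a table. The top surface is at 649 + 37 = 686 mm.


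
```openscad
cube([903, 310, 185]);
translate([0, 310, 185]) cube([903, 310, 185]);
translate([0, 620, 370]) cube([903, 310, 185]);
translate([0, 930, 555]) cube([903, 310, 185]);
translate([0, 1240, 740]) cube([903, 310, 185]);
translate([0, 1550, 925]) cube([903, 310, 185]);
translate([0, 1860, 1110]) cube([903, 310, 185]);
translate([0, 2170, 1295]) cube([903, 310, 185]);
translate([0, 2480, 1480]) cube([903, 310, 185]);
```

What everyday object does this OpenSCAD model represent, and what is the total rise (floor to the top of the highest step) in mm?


A staircase. The total rise is 1665 mm.

9 identical blocks, each offset up and back from the previous — a staircase. Each step is 185 mm tall and there are 9 of them, so the total rise is 9 × 185 = 1665 mm.


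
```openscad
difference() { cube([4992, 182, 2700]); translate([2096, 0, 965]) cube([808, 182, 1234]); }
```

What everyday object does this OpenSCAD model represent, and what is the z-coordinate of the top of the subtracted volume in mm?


A wall with a window opening. The window head height is 2199 mm.

A wall with a rectangular opening subtracted — a window. Sill at z = 965, opening 1234 mm tall, so the head is at 965 + 1234 = 2199 mm.


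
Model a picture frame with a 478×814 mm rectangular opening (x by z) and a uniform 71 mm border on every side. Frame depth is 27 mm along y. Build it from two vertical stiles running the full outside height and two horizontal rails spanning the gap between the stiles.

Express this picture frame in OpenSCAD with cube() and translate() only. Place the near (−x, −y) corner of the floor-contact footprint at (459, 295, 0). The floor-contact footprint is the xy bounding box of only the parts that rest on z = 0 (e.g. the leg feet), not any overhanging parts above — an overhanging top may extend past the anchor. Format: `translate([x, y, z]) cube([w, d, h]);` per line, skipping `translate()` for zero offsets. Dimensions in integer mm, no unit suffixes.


translate([459, 295, 0]) cube([71, 27, 956]);
translate([1008, 295, 0]) cube([71, 27, 956]);
translate([530, 295, 0]) cube([478, 27, 71]);
translate([530, 295, 885]) cube([478, 27, 71]);


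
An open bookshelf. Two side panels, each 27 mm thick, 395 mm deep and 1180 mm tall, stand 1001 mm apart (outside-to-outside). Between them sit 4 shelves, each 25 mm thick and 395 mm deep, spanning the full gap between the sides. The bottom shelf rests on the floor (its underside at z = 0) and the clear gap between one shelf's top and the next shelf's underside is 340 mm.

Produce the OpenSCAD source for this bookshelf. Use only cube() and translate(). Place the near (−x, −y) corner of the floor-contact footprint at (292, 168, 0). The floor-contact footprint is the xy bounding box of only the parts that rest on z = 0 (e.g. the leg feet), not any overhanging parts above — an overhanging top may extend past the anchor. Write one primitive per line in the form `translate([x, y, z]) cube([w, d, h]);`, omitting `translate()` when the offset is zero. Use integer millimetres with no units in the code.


translate([292, 168, 0]) cube([27, 395, 1180]);
translate([1266, 168, 0]) cube([27, 395, 1180]);
translate([319, 168, 0]) cube([947, 395, 25]);
translate([319, 168, 365]) cube([947, 395, 25]);
translate([319, 168, 730]) cube([947, 395, 25]);
translate([319, 168, 1095]) cube([947, 395, 25]);


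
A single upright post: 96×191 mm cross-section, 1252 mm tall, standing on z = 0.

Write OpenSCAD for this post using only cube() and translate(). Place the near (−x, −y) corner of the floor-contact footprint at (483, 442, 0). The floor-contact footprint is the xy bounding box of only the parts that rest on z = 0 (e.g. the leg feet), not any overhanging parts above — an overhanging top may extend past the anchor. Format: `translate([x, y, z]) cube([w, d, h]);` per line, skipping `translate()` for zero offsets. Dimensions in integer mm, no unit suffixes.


translate([483, 442, 0]) cube([96, 191, 1252]);


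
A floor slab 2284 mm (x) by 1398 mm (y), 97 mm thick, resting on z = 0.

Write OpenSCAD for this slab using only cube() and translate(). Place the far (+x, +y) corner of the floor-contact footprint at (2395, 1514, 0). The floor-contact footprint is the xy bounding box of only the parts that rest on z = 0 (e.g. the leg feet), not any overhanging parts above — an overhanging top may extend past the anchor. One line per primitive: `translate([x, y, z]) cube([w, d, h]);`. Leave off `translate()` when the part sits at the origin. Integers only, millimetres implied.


translate([111, 116, 0]) cube([2284, 1398, 97]);


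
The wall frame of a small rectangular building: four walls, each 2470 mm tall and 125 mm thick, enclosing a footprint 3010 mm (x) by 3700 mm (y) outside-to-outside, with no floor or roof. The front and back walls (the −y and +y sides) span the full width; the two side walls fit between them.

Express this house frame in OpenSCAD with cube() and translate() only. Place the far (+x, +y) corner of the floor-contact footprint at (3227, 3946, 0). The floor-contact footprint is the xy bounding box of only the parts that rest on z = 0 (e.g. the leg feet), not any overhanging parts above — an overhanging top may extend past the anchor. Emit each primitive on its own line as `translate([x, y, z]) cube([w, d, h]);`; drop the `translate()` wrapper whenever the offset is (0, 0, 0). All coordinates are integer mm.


translate([217, 246, 0]) cube([3010, 125, 2470]);
translate([217, 3821, 0]) cube([3010, 125, 2470]);
translate([217, 371, 0]) cube([125, 3450, 2470]);
translate([3102, 371, 0]) cube([125, 3450, 2470]);


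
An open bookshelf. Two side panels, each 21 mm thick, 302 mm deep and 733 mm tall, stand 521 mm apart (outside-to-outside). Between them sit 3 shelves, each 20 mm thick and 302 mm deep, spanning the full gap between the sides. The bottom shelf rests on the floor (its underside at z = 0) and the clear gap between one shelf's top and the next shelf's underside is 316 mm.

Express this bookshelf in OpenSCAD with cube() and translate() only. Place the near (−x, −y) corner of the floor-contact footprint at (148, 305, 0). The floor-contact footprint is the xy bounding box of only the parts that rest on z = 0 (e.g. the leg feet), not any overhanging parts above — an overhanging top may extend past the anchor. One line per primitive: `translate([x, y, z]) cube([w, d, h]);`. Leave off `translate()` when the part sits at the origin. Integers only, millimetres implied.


translate([148, 305, 0]) cube([21, 302, 733]);
translate([648, 305, 0]) cube([21, 302, 733]);
translate([169, 305, 0]) cube([479, 302, 20]);
translate([169, 305, 336]) cube([479, 302, 20]);
translate([169, 305, 672]) cube([479, 302, 20]);


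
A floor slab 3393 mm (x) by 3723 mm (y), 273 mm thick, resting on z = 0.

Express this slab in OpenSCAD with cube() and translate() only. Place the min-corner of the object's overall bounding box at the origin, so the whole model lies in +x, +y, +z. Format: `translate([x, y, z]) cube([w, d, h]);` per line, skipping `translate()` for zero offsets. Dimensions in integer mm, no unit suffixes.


cube([3393, 3723, 273]);


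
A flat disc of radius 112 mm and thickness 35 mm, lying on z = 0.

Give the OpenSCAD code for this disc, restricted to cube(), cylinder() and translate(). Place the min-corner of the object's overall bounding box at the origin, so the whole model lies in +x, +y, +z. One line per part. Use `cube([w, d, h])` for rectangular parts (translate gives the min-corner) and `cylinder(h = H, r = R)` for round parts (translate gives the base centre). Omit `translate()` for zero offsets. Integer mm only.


translate([112, 112, 0]) cylinder(h = 35, r = 112);


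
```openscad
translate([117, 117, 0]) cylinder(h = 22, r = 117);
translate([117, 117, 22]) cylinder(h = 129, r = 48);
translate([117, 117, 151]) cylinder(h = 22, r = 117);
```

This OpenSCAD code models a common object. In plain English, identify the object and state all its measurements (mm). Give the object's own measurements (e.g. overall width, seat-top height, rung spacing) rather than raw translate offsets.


A spool: two coaxial disc flanges of radius 117 mm and thickness 22 mm, joined by a core cylinder of radius 48 mm and height 129 mm. The lower flange rests on z = 0 and the three cylinders share a vertical axis.


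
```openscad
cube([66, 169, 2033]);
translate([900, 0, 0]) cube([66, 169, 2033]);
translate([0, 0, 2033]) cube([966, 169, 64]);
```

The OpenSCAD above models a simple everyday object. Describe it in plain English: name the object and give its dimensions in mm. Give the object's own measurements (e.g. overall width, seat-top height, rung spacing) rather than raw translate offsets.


A door frame. The clear opening is 834 mm wide and 2033 mm high. Two 66 mm wide jambs, 169 mm deep, stand either side of the opening from the floor to the top of the opening. A 64 mm thick head sits across the top of both jambs, spanning the full outside width of the frame.


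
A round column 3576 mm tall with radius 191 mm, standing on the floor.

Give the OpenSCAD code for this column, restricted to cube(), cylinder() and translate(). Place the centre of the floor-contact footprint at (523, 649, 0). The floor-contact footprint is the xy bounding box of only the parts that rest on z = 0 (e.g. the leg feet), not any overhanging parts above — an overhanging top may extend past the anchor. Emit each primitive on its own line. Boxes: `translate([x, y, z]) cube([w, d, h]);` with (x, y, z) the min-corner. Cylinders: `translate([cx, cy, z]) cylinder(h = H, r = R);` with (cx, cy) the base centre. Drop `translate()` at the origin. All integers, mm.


translate([523, 649, 0]) cylinder(h = 3576, r = 191);


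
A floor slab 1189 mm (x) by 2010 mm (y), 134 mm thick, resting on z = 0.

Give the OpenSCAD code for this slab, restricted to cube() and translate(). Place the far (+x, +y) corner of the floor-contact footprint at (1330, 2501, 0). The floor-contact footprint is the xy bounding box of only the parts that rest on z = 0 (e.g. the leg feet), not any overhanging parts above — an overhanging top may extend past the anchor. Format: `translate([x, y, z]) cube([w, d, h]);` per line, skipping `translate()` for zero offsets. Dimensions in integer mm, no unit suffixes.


translate([141, 491, 0]) cube([1189, 2010, 134]);


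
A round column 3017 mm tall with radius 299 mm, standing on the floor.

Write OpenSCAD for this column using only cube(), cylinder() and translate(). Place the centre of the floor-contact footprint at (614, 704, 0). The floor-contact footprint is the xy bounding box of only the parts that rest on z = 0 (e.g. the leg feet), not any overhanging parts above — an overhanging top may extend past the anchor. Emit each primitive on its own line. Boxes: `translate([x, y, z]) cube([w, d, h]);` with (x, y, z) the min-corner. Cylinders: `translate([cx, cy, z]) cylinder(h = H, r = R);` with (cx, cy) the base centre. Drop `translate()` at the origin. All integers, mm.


translate([614, 704, 0]) cylinder(h = 3017, r = 299);


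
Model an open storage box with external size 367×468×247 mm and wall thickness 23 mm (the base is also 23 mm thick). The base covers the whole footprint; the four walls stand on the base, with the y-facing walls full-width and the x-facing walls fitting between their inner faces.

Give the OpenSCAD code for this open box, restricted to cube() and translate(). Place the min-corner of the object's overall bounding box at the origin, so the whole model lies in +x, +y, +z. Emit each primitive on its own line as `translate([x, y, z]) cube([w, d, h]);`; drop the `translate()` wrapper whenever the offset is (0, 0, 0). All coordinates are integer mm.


cube([367, 468, 23]);
translate([0, 0, 23]) cube([367, 23, 224]);
translate([0, 445, 23]) cube([367, 23, 224]);
translate([0, 23, 23]) cube([23, 422, 224]);
translate([344, 23, 23]) cube([23, 422, 224]);


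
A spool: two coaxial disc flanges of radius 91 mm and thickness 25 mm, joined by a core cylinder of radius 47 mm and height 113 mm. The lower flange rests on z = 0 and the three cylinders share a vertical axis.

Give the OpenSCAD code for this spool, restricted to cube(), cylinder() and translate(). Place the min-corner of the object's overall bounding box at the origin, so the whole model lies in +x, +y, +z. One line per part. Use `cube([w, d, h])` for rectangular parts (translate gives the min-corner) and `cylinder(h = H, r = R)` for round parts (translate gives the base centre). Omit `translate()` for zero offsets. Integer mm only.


translate([91, 91, 0]) cylinder(h = 25, r = 91);
translate([91, 91, 25]) cylinder(h = 113, r = 47);
translate([91, 91, 138]) cylinder(h = 25, r = 91);


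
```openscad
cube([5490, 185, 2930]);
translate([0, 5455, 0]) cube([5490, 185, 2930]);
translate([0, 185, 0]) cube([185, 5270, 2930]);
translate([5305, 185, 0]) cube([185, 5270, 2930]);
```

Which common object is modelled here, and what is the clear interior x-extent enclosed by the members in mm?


A house (or room) frame. The interior width is 5120 mm.

Four 2930 mm walls enclosing a rectangle with no floor or roof — a room or house frame. Outside width is 5490 mm and wall thickness is 185 mm, so the interior width is 5490 − 2 × 185 = 5120 mm.


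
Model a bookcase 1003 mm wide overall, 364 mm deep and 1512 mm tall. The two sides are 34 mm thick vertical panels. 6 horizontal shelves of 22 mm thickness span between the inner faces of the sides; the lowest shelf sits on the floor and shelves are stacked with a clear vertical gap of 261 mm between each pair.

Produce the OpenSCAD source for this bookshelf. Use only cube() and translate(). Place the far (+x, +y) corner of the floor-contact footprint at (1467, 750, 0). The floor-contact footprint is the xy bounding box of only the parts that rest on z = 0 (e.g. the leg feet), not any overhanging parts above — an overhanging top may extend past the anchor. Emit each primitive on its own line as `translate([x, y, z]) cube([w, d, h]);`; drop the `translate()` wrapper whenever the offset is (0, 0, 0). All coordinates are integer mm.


translate([464, 386, 0]) cube([34, 364, 1512]);
translate([1433, 386, 0]) cube([34, 364, 1512]);
translate([498, 386, 0]) cube([935, 364, 22]);
translate([498, 386, 283]) cube([935, 364, 22]);
translate([498, 386, 566]) cube([935, 364, 22]);
translate([498, 386, 849]) cube([935, 364, 22]);
translate([498, 386, 1132]) cube([935, 364, 22]);
translate([498, 386, 1415]) cube([935, 364, 22]);


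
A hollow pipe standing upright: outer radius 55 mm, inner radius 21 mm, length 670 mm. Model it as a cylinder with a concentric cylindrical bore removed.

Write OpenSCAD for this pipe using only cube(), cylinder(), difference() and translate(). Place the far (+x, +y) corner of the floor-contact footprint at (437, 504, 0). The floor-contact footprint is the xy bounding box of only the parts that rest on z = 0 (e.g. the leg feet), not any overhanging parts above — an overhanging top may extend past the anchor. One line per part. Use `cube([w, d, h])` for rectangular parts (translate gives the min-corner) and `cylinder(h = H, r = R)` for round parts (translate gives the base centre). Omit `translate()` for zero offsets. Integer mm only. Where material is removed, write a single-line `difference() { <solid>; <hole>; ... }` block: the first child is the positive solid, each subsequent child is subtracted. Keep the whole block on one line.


difference() { translate([382, 449, 0]) cylinder(h = 670, r = 55); translate([382, 449, 0]) cylinder(h = 670, r = 21); }


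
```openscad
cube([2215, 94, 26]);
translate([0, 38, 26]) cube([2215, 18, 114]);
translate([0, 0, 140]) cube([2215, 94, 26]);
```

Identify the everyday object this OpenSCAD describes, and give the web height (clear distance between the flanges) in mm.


An I-beam. The web height is 114 mm.

Two wide flanges with a thin centred web — an I-beam. Overall 166 mm minus two 26 mm flanges gives a web of 166 − 2·26 = 114 mm.


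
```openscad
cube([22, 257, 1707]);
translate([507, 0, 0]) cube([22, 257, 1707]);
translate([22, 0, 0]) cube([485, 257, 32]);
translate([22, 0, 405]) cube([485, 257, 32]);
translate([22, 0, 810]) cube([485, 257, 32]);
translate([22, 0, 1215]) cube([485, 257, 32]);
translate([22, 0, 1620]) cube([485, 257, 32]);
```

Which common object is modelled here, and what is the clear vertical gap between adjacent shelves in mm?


A bookshelf. The clear shelf gap is 373 mm.

Two tall side panels with 5 horizontal boards between them — a bookshelf. The first two shelf undersides are at z = 0 and z = 405; with shelf thickness 32, the clear gap is 405 − 0 − 32 = 373 mm.


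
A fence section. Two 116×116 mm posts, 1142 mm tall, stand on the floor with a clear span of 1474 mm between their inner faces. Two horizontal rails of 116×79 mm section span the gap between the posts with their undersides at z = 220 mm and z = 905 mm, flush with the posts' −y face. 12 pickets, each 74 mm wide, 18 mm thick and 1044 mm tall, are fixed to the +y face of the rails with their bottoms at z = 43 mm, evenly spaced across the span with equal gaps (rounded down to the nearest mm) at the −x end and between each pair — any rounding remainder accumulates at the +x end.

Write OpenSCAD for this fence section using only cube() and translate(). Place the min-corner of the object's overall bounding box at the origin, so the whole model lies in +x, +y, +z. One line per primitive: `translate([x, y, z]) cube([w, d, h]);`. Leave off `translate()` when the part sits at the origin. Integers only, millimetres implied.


cube([116, 116, 1142]);
translate([1590, 0, 0]) cube([116, 116, 1142]);
translate([116, 0, 220]) cube([1474, 116, 79]);
translate([116, 0, 905]) cube([1474, 116, 79]);
translate([161, 116, 43]) cube([74, 18, 1044]);
translate([280, 116, 43]) cube([74, 18, 1044]);
translate([399, 116, 43]) cube([74, 18, 1044]);
translate([518, 116, 43]) cube([74, 18, 1044]);
translate([637, 116, 43]) cube([74, 18, 1044]);
translate([756, 116, 43]) cube([74, 18, 1044]);
translate([875, 116, 43]) cube([74, 18, 1044]);
translate([994, 116, 43]) cube([74, 18, 1044]);
translate([1113, 116, 43]) cube([74, 18, 1044]);
translate([1232, 116, 43]) cube([74, 18, 1044]);
translate([1351, 116, 43]) cube([74, 18, 1044]);
translate([1470, 116, 43]) cube([74, 18, 1044]);
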